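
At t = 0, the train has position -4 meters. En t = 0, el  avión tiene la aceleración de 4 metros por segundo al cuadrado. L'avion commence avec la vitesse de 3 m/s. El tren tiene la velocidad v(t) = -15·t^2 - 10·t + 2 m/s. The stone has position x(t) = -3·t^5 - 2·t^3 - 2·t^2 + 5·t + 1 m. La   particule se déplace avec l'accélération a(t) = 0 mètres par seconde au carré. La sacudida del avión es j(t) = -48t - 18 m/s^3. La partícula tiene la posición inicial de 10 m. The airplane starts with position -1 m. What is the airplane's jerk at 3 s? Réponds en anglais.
We have jerk j(t) = -48·t - 18. Substituting t = 3: j(3) = -162.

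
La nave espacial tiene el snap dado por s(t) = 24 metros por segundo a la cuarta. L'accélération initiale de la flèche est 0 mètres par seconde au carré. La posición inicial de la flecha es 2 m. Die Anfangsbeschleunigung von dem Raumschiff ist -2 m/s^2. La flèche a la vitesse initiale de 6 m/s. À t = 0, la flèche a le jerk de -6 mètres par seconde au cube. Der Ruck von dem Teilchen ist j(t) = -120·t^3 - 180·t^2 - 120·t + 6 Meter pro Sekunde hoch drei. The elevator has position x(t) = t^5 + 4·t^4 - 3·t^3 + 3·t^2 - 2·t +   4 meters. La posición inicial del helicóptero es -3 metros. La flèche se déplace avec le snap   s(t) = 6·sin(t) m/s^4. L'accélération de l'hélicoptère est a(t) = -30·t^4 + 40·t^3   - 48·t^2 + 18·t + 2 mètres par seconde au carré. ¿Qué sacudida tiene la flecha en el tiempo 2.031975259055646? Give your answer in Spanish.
Debemos encontrar la integral de nuestra ecuación del snap s(t) = 6·sin(t) 1 vez. Tomando ∫s(t)dt y aplicando j(0) = -6, encontramos j(t) = -6·cos(t). De la ecuación de la sacudida j(t) = -6·cos(t), sustituimos t = 2.031975259055646 para obtener j = 2.67002510039955.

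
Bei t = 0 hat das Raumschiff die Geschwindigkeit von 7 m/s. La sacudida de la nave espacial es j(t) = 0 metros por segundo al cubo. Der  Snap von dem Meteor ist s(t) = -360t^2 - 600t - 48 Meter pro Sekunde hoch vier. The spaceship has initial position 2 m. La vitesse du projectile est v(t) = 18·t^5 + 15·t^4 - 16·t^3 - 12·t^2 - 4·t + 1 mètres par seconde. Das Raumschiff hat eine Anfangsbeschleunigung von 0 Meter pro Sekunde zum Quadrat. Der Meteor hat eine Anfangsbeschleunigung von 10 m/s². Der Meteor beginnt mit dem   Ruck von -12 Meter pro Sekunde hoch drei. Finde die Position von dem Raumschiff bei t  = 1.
Wir müssen die Stammfunktion unserer Gleichung für den Ruck j(t) = 0 3-mal finden. Durch Integration von dem Ruck und Verwendung der Anfangsbedingung a(0) = 0, erhalten wir a(t) = 0. Das Integral von der Beschleunigung, mit v(0) = 7, ergibt die Geschwindigkeit: v(t) = 7. Die Stammfunktion von der Geschwindigkeit ist die Position. Mit x(0) = 2 erhalten wir x(t) = 7·t + 2. Wir haben die Position x(t) = 7·t + 2. Durch Einsetzen von t = 1: x(1) = 9.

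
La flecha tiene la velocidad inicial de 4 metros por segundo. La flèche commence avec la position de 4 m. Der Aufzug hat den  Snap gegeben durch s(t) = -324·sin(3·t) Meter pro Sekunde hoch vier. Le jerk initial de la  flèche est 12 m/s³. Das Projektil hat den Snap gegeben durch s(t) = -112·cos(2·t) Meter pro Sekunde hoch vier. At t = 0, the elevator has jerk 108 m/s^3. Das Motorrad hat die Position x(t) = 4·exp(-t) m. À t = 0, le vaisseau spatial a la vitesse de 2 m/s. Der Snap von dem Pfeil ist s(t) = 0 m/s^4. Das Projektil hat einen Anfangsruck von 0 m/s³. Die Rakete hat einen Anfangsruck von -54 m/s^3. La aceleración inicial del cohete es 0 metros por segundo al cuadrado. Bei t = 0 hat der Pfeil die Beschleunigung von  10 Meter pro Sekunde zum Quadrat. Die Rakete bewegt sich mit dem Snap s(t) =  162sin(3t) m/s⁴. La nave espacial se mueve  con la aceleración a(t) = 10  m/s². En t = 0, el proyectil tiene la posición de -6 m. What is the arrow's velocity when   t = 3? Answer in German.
Ausgehend von dem Snap s(t) = 0, nehmen wir 3 Stammfunktionen. Das Integral von dem Snap ist der Ruck. Mit j(0) = 12 erhalten wir j(t) = 12. Mit ∫j(t)dt und Anwendung von a(0) = 10, finden wir a(t) = 12·t + 10. Mit ∫a(t)dt und Anwendung von v(0) = 4, finden wir v(t) = 6·t^2 + 10·t + 4. Aus der Gleichung für die Geschwindigkeit v(t) = 6·t^2 + 10·t + 4, setzen wir t = 3 ein und erhalten v = 88.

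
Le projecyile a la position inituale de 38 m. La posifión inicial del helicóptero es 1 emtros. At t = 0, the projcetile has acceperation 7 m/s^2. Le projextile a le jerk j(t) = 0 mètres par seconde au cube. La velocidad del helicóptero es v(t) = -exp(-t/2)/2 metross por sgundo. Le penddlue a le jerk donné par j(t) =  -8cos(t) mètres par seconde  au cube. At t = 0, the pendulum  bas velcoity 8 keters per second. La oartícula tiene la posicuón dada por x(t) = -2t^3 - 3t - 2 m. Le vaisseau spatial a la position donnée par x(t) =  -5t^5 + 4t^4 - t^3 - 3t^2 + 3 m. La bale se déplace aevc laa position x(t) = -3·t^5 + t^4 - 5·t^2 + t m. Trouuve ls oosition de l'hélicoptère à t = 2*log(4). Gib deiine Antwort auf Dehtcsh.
Wir müssen unsere Gleichung für die Geschwindigkeit v(t) = -exp(-t/2)/2 1-mal integrieren. Durch Integration von der Geschwindigkeit und Verwendung der Anfangsbedingung x(0) = 1, erhalten wir x(t) = exp(-t/2). Mit x(t) = exp(-t/2) und Einsetzen von t = 2*log(4), finden wir x = 1/4.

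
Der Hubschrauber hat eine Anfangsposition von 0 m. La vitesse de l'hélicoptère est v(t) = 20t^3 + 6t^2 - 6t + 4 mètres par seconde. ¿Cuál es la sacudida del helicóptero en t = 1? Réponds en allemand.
Ausgehend von der Geschwindigkeit v(t) = 20·t^3 + 6·t^2 - 6·t + 4, nehmen wir 2 Ableitungen. Durch Ableiten von der Geschwindigkeit erhalten wir die Beschleunigung: a(t) = 60·t^2 + 12·t - 6. Die Ableitung von der Beschleunigung ergibt den Ruck: j(t) = 120·t + 12. Aus der Gleichung für den Ruck j(t) = 120·t + 12, setzen wir t = 1 ein und erhalten j = 132.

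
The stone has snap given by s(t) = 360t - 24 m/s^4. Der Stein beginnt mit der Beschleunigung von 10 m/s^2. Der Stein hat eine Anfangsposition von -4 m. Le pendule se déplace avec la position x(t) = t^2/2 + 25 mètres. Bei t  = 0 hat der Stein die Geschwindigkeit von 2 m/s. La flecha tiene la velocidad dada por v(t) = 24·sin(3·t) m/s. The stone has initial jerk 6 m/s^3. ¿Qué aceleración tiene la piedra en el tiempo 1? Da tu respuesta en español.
Partiendo del snap s(t) = 360·t - 24, tomamos 2 integrales. Tomando ∫s(t)dt y aplicando j(0) = 6, encontramos j(t) = 180·t^2 - 24·t + 6. La antiderivada de la sacudida, con a(0) = 10, da la aceleración: a(t) = 60·t^3 - 12·t^2 + 6·t + 10. Tenemos la aceleración a(t) = 60·t^3 - 12·t^2 + 6·t + 10. Sustituyendo t = 1: a(1) = 64.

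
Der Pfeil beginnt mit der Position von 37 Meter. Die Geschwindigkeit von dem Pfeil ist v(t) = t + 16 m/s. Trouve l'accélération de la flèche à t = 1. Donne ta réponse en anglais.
We must differentiate our velocity equation v(t) = t + 16 1 time. The derivative of velocity gives acceleration: a(t) = 1. We have acceleration a(t) = 1. Substituting t = 1: a(1) = 1.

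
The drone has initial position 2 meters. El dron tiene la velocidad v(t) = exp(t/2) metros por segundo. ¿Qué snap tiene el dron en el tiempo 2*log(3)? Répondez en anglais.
We must differentiate our velocity equation v(t) = exp(t/2) 3 times. The derivative of velocity gives acceleration: a(t) = exp(t/2)/2. Differentiating acceleration, we get jerk: j(t) = exp(t/2)/4. Differentiating jerk, we get snap: s(t) = exp(t/2)/8. We have snap s(t) = exp(t/2)/8. Substituting t = 2*log(3): s(2*log(3)) = 3/8.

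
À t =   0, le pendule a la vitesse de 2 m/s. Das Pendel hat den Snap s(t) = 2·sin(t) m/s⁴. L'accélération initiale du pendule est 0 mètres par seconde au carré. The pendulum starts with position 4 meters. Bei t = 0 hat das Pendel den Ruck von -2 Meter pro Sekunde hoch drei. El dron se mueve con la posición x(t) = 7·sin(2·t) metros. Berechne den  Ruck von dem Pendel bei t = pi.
Ausgehend von dem Snap s(t) = 2·sin(t), nehmen wir 1 Stammfunktion. Durch Integration von dem Snap und Verwendung der Anfangsbedingung j(0) = -2, erhalten wir j(t) = -2·cos(t). Wir haben den Ruck j(t) = -2·cos(t). Durch Einsetzen von t = pi: j(pi) = 2.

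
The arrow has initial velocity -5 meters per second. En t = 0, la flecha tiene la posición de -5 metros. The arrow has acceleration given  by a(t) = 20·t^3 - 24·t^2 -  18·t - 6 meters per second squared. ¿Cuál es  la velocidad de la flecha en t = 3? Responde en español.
Debemos encontrar la integral de nuestra ecuación de la aceleración a(t) = 20·t^3 - 24·t^2 - 18·t - 6 1 vez. Integrando la aceleración y usando la condición inicial v(0) = -5, obtenemos v(t) = 5·t^4 - 8·t^3 - 9·t^2 - 6·t - 5. De la ecuación de la velocidad v(t) = 5·t^4 - 8·t^3 - 9·t^2 - 6·t - 5, sustituimos t = 3 para obtener v = 85.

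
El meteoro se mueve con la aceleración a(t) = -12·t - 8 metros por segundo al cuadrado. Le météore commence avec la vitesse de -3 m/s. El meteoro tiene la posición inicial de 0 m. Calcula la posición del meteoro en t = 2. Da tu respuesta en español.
Necesitamos integrar nuestra ecuación de la aceleración a(t) = -12·t - 8 2 veces. La integral de la aceleración es la velocidad. Usando v(0) = -3, obtenemos v(t) = -6·t^2 - 8·t - 3. Tomando ∫v(t)dt y aplicando x(0) = 0, encontramos x(t) = -2·t^3 - 4·t^2 - 3·t. Tenemos la posición x(t) = -2·t^3 - 4·t^2 - 3·t. Sustituyendo t = 2: x(2) = -38.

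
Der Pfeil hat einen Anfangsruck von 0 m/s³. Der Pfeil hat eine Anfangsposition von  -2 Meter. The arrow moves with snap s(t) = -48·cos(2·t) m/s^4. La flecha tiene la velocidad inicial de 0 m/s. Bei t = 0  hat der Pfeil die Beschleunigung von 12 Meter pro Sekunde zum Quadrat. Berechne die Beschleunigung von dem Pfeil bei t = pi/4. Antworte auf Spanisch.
Para resolver esto, necesitamos tomar 2 integrales de nuestra ecuación del snap s(t) = -48·cos(2·t). Tomando ∫s(t)dt y aplicando j(0) = 0, encontramos j(t) = -24·sin(2·t). Integrando la sacudida y usando la condición inicial a(0) = 12, obtenemos a(t) = 12·cos(2·t). De la ecuación de la aceleración a(t) = 12·cos(2·t), sustituimos t = pi/4 para obtener a = 0.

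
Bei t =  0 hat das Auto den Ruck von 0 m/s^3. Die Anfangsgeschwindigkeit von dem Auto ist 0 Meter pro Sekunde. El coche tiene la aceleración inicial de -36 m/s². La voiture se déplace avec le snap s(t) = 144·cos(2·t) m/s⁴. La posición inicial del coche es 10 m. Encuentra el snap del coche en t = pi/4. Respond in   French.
De l'équation du snap s(t) = 144·cos(2·t), nous substituons t = pi/4 pour obtenir s = 0.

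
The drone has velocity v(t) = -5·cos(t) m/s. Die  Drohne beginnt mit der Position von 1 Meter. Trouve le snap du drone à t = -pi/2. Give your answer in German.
Wir müssen unsere Gleichung für die Geschwindigkeit v(t) = -5·cos(t) 3-mal ableiten. Mit d/dt von v(t) finden wir a(t) = 5·sin(t). Mit d/dt von a(t) finden wir j(t) = 5·cos(t). Durch Ableiten von dem Ruck erhalten wir den Snap: s(t) = -5·sin(t). Wir haben den Snap s(t) = -5·sin(t). Durch Einsetzen von t = -pi/2: s(-pi/2) = 5.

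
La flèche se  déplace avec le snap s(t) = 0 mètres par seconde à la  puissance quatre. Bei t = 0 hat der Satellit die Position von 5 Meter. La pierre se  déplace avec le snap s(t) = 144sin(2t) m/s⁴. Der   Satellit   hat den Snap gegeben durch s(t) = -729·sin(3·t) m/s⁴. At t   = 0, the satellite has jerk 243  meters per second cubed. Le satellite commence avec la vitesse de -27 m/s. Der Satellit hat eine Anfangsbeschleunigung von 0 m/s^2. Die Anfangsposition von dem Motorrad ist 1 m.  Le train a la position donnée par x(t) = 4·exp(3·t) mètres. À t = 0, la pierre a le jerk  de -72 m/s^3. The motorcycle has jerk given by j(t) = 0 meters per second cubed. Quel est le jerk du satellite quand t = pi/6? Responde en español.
Necesitamos integrar nuestra ecuación del snap s(t) = -729·sin(3·t) 1 vez. Integrando el snap y usando la condición inicial j(0) = 243, obtenemos j(t) = 243·cos(3·t). Tenemos la sacudida j(t) = 243·cos(3·t). Sustituyendo t = pi/6: j(pi/6) = 0.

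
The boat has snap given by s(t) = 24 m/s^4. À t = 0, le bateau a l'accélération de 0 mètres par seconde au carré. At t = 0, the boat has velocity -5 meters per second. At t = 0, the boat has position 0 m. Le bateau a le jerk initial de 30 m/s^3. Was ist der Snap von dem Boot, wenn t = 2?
Wir haben den Snap s(t) = 24. Durch Einsetzen von t = 2: s(2) = 24.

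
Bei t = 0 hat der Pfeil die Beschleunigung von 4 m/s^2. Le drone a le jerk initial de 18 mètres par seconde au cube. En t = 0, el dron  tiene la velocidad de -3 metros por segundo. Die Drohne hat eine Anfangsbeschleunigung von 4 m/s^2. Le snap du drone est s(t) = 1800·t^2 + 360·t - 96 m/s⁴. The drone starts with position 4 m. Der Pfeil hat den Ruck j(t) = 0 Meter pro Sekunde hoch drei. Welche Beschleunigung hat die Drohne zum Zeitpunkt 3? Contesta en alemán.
Um dies zu lösen, müssen wir 2 Integrale unserer Gleichung für den Snap s(t) = 1800·t^2 + 360·t - 96 finden. Durch Integration von dem Snap und Verwendung der Anfangsbedingung j(0) = 18, erhalten wir j(t) = 600·t^3 + 180·t^2 - 96·t + 18. Mit ∫j(t)dt und Anwendung von a(0) = 4, finden wir a(t) = 150·t^4 + 60·t^3 - 48·t^2 + 18·t + 4. Aus der Gleichung für die Beschleunigung a(t) = 150·t^4 + 60·t^3 - 48·t^2 + 18·t + 4, setzen wir t = 3 ein und erhalten a = 13396.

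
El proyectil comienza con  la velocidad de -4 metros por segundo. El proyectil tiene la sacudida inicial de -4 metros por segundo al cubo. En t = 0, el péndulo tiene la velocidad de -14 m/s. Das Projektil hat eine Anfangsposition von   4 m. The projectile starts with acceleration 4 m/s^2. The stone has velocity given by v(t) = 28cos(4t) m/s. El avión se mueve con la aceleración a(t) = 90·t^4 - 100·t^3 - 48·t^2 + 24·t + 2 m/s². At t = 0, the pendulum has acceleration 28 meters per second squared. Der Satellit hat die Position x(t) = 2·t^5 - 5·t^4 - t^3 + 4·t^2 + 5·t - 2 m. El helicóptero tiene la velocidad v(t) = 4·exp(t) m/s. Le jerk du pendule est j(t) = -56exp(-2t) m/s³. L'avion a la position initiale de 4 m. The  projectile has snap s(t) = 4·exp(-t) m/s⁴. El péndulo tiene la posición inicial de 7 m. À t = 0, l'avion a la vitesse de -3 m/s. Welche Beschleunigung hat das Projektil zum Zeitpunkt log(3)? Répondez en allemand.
Ausgehend von dem Snap s(t) = 4·exp(-t), nehmen wir 2 Stammfunktionen. Das Integral von dem Snap, mit j(0) = -4, ergibt den Ruck: j(t) = -4·exp(-t). Die Stammfunktion von dem Ruck, mit a(0) = 4, ergibt die Beschleunigung: a(t) = 4·exp(-t). Aus der Gleichung für die Beschleunigung a(t) = 4·exp(-t), setzen wir t = log(3) ein und erhalten a = 4/3.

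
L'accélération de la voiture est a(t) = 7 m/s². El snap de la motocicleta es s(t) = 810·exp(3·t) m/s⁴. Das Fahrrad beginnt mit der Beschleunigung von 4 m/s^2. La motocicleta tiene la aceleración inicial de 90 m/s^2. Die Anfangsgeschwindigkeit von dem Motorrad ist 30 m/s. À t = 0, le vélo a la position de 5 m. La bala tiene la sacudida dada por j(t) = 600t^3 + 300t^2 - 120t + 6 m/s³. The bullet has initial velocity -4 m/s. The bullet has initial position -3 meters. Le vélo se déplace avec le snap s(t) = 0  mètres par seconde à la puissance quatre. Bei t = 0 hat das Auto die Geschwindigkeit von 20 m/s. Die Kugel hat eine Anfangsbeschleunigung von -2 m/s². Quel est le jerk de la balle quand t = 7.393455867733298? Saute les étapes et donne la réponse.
La réponse est 258007.670436776.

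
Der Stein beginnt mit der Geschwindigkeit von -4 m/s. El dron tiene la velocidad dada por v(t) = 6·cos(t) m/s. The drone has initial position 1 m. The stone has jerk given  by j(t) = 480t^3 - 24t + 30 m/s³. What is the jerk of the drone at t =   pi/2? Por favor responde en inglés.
We must differentiate our velocity equation v(t) = 6·cos(t) 2 times. Taking d/dt of v(t), we find a(t) = -6·sin(t). The derivative of acceleration gives jerk: j(t) = -6·cos(t). Using j(t) = -6·cos(t) and substituting t = pi/2, we find j = 0.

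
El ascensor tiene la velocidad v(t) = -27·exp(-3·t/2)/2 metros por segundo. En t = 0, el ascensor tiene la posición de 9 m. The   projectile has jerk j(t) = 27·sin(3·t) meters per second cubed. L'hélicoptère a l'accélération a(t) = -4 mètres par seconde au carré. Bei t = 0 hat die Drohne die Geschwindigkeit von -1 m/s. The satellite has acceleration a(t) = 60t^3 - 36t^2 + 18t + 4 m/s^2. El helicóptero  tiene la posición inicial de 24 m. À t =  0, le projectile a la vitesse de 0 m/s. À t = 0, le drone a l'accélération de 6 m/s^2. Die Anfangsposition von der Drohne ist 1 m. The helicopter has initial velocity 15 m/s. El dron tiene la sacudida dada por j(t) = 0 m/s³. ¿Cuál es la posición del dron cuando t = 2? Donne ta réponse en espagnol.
Partiendo de la sacudida j(t) = 0, tomamos 3 antiderivadas. La antiderivada de la sacudida es la aceleración. Usando a(0) = 6, obtenemos a(t) = 6. Integrando la aceleración y usando la condición inicial v(0) = -1, obtenemos v(t) = 6·t - 1. La antiderivada de la velocidad es la posición. Usando x(0) = 1, obtenemos x(t) = 3·t^2 - t + 1. Usando x(t) = 3·t^2 - t + 1 y sustituyendo t = 2, encontramos x = 11.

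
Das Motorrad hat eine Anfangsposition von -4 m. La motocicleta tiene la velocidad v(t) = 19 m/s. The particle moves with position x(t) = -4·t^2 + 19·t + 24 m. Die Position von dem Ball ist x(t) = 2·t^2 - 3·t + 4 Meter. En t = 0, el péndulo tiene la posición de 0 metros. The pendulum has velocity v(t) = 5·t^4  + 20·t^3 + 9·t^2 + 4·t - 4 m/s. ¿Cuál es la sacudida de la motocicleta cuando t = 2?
Para resolver esto, necesitamos tomar 2 derivadas de nuestra ecuación de la velocidad v(t) = 19. Derivando la velocidad, obtenemos la aceleración: a(t) = 0. La derivada de la aceleración da la sacudida: j(t) = 0. Tenemos la sacudida j(t) = 0. Sustituyendo t = 2: j(2) = 0.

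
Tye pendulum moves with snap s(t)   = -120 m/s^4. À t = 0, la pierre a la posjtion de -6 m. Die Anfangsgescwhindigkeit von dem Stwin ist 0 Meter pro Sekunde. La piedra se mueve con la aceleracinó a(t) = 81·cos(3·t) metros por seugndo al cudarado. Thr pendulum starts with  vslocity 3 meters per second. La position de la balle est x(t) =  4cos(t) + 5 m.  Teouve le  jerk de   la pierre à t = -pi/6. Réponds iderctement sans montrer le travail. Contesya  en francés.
La réponse est 243.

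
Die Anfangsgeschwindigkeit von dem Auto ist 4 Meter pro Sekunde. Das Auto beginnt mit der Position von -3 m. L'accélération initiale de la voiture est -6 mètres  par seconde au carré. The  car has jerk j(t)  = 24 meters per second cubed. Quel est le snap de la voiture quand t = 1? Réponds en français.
Pour résoudre ceci, nous devons prendre 1 dérivée de notre équation du jerk j(t) = 24. En dérivant le jerk, nous obtenons le snap: s(t) = 0. Nous avons le snap s(t) = 0. En substituant t = 1: s(1) = 0.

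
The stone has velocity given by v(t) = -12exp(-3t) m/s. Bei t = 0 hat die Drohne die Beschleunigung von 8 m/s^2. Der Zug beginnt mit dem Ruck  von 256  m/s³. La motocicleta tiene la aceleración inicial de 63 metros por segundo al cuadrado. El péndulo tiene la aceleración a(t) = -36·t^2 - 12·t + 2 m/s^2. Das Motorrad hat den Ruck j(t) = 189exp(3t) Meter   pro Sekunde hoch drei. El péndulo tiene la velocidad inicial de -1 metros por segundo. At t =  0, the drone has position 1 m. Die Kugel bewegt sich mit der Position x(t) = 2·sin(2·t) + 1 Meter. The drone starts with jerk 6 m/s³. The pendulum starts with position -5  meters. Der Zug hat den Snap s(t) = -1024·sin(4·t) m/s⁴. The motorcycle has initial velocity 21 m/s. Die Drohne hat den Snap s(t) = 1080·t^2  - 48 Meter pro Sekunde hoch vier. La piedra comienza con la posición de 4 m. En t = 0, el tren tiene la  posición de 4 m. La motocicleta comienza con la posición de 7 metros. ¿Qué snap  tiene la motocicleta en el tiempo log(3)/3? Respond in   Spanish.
Debemos derivar nuestra ecuación de la sacudida j(t) = 189·exp(3·t) 1 vez. Tomando d/dt de j(t), encontramos s(t) = 567·exp(3·t). De la ecuación del snap s(t) = 567·exp(3·t), sustituimos t = log(3)/3 para obtener s = 1701.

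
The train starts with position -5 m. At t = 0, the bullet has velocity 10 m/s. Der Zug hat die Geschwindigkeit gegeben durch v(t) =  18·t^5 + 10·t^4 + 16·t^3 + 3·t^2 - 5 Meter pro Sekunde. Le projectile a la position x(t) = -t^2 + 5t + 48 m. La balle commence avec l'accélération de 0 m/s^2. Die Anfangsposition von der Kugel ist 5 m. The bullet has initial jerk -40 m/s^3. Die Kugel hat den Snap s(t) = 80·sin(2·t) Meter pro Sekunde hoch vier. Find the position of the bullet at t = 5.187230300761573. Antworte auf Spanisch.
Necesitamos integrar nuestra ecuación del snap s(t) = 80·sin(2·t) 4 veces. Tomando ∫s(t)dt y aplicando j(0) = -40, encontramos j(t) = -40·cos(2·t). La antiderivada de la sacudida es la aceleración. Usando a(0) = 0, obtenemos a(t) = -20·sin(2·t). Tomando ∫a(t)dt y aplicando v(0) = 10, encontramos v(t) = 10·cos(2·t). La antiderivada de la velocidad, con x(0) = 5, da la posición: x(t) = 5·sin(2·t) + 5. Usando x(t) = 5·sin(2·t) + 5 y sustituyendo t = 5.187230300761573, encontramos x = 0.933845693383431.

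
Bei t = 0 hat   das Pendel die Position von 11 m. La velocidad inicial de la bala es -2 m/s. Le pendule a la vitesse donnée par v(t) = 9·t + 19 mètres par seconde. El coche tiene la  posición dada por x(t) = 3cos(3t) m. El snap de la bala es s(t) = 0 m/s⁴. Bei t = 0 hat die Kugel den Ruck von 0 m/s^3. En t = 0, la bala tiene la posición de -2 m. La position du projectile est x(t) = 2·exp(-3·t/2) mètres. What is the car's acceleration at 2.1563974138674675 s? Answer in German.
Ausgehend von der Position x(t) = 3·cos(3·t), nehmen wir 2 Ableitungen. Durch Ableiten von der Position erhalten wir die Geschwindigkeit: v(t) = -9·sin(3·t). Durch Ableiten von der Geschwindigkeit erhalten wir die Beschleunigung: a(t) = -27·cos(3·t). Wir haben die Beschleunigung a(t) = -27·cos(3·t). Durch Einsetzen von t = 2.1563974138674675: a(2.1563974138674675) = -26.5342643169431.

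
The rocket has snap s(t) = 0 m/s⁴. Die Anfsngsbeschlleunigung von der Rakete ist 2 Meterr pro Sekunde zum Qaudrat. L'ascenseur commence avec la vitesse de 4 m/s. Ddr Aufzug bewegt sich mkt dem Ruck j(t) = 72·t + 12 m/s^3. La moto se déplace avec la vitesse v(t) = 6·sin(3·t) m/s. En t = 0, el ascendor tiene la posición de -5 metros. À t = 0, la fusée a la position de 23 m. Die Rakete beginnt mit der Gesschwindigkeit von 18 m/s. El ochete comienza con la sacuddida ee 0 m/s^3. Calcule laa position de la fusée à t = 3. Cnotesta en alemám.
Wir müssen unsere Gleichung für den Snap s(t) = 0 4-mal integrieren. Mit ∫s(t)dt und Anwendung von j(0) = 0, finden wir j(t) = 0. Die Stammfunktion von dem Ruck, mit a(0) = 2, ergibt die Beschleunigung: a(t) = 2. Die Stammfunktion von der Beschleunigung ist die Geschwindigkeit. Mit v(0) = 18 erhalten wir v(t) = 2·t + 18. Mit ∫v(t)dt und Anwendung von x(0) = 23, finden wir x(t) = t^2 + 18·t + 23. Aus der Gleichung für die Position x(t) = t^2 + 18·t + 23, setzen wir t = 3 ein und erhalten x = 86.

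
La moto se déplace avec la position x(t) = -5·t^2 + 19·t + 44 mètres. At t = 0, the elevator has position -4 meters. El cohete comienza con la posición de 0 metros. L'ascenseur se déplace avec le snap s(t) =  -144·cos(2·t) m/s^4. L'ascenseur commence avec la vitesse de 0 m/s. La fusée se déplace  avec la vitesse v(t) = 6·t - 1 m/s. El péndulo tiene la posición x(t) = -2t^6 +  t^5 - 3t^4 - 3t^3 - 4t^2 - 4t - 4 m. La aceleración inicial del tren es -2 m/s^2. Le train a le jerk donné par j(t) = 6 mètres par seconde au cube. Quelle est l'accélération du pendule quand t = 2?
En partant de la position x(t) = -2·t^6 + t^5 - 3·t^4 - 3·t^3 - 4·t^2 - 4·t - 4, nous prenons 2 dérivées. En dérivant la position, nous obtenons la vitesse: v(t) = -12·t^5 + 5·t^4 - 12·t^3 - 9·t^2 - 8·t - 4. La dérivée de la vitesse donne l'accélération: a(t) = -60·t^4 + 20·t^3 - 36·t^2 - 18·t - 8. De l'équation de l'accélération a(t) = -60·t^4 + 20·t^3 - 36·t^2 - 18·t - 8, nous substituons t = 2 pour obtenir a = -988.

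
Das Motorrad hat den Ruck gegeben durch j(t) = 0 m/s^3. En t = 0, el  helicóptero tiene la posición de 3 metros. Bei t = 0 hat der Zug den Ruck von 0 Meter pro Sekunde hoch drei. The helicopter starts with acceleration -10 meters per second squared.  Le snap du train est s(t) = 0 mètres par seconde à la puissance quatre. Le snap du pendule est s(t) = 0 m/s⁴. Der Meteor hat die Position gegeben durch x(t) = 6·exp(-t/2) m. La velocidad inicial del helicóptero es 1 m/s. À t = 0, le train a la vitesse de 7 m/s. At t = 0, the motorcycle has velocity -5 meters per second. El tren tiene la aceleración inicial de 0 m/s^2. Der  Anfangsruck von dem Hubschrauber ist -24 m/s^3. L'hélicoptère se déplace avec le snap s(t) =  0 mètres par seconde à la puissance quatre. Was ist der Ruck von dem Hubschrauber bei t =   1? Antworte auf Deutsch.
Um dies zu lösen, müssen wir 1 Integral unserer Gleichung für den Snap s(t) = 0 finden. Das Integral von dem Snap ist der Ruck. Mit j(0) = -24 erhalten wir j(t) = -24. Mit j(t) = -24 und Einsetzen von t = 1, finden wir j = -24.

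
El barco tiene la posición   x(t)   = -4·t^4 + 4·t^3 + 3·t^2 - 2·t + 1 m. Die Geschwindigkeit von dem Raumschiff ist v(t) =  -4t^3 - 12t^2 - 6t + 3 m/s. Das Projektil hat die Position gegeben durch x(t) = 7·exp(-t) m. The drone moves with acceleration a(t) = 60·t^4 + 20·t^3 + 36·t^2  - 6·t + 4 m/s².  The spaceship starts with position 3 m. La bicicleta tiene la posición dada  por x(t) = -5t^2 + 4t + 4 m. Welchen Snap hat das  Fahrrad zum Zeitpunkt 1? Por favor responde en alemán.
Um dies zu lösen, müssen wir 4 Ableitungen unserer Gleichung für die Position x(t) = -5·t^2 + 4·t + 4 nehmen. Die Ableitung von der Position ergibt die Geschwindigkeit: v(t) = 4 - 10·t. Durch Ableiten von der Geschwindigkeit erhalten wir die Beschleunigung: a(t) = -10. Mit d/dt von a(t) finden wir j(t) = 0. Mit d/dt von j(t) finden wir s(t) = 0. Aus der Gleichung für den Snap s(t) = 0, setzen wir t = 1 ein und erhalten s = 0.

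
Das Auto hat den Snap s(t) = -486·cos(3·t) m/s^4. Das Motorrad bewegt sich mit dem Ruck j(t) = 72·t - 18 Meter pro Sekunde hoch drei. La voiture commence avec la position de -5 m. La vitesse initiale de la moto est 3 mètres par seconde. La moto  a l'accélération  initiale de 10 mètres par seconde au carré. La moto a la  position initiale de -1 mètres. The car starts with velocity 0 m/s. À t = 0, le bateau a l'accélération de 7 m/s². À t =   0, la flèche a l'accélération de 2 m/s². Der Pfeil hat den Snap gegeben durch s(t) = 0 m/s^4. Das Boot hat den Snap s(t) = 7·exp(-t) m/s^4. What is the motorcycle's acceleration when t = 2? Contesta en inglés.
To find the answer, we compute 1 integral of j(t) = 72·t - 18. Taking ∫j(t)dt and applying a(0) = 10, we find a(t) = 36·t^2 - 18·t + 10. From the given acceleration equation a(t) = 36·t^2 - 18·t + 10, we substitute t = 2 to get a = 118.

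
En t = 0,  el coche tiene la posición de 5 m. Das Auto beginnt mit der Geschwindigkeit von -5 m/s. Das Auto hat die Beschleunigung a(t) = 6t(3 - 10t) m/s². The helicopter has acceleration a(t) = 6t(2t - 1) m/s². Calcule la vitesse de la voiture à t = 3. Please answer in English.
Starting from acceleration a(t) = 6·t·(3 - 10·t), we take 1 integral. Integrating acceleration and using the initial condition v(0) = -5, we get v(t) = -20·t^3 + 9·t^2 - 5. Using v(t) = -20·t^3 + 9·t^2 - 5 and substituting t = 3, we find v = -464.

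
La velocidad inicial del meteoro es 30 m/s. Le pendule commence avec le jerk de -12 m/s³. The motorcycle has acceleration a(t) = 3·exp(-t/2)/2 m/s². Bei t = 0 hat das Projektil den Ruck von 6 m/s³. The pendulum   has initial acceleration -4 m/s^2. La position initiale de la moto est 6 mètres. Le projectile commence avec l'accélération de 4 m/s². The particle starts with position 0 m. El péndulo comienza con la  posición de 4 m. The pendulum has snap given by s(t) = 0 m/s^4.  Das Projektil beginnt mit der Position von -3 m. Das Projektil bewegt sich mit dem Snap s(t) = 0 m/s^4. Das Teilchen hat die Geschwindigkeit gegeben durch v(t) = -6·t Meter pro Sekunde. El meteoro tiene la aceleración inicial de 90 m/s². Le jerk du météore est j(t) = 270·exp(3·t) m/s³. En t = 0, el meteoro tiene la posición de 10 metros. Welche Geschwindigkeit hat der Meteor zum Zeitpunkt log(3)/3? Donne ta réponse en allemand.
Wir müssen das Integral unserer Gleichung für den Ruck j(t) = 270·exp(3·t) 2-mal finden. Das Integral von dem Ruck, mit a(0) = 90, ergibt die Beschleunigung: a(t) = 90·exp(3·t). Durch Integration von der Beschleunigung und Verwendung der Anfangsbedingung v(0) = 30, erhalten wir v(t) = 30·exp(3·t). Wir haben die Geschwindigkeit v(t) = 30·exp(3·t). Durch Einsetzen von t = log(3)/3: v(log(3)/3) = 90.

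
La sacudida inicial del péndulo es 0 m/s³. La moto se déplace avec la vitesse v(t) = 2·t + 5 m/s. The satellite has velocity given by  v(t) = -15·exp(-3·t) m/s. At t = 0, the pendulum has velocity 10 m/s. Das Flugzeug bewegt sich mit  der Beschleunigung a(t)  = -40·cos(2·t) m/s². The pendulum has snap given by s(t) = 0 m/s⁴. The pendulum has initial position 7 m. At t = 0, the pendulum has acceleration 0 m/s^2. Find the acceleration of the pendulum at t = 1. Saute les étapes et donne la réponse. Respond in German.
Die Beschleunigung bei t = 1 ist a = 0.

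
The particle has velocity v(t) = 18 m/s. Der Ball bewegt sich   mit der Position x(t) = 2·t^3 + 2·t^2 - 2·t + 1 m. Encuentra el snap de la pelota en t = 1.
Para resolver esto, necesitamos tomar 4 derivadas de nuestra ecuación de la posición x(t) = 2·t^3 + 2·t^2 - 2·t + 1. Derivando la posición, obtenemos la velocidad: v(t) = 6·t^2 + 4·t - 2. Derivando la velocidad, obtenemos la aceleración: a(t) = 12·t + 4. Tomando d/dt de a(t), encontramos j(t) = 12. Tomando d/dt de j(t), encontramos s(t) = 0. Tenemos el snap s(t) = 0. Sustituyendo t = 1: s(1) = 0.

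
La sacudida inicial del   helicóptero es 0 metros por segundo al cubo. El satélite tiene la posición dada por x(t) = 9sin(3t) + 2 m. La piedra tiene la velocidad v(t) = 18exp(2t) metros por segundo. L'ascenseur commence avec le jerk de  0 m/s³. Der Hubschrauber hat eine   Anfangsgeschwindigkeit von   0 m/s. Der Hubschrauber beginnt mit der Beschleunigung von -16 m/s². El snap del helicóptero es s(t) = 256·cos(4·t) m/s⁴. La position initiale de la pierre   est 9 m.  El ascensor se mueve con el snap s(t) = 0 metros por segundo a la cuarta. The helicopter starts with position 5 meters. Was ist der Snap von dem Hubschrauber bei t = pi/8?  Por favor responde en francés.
De l'équation du snap s(t) = 256·cos(4·t), nous substituons t = pi/8 pour obtenir s = 0.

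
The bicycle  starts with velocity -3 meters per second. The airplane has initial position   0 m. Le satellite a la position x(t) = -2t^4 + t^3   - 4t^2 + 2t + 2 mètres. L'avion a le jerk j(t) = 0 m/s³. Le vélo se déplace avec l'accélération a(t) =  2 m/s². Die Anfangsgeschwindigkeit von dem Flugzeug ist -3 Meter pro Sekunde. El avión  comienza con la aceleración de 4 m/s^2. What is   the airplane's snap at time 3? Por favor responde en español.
Debemos derivar nuestra ecuación de la sacudida j(t) = 0 1 vez. Derivando la sacudida, obtenemos el snap: s(t) = 0. Usando s(t) = 0 y sustituyendo t = 3, encontramos s = 0.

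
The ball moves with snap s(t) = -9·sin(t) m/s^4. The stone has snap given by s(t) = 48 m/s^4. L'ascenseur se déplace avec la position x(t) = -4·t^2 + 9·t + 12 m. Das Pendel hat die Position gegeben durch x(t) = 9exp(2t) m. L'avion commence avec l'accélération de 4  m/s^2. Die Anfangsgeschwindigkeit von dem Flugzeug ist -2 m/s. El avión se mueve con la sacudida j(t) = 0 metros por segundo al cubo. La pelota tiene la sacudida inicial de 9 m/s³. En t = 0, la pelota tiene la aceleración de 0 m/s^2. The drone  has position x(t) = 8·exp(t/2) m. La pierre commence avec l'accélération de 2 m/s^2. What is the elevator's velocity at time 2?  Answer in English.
To solve this, we need to take 1 derivative of our position equation x(t) = -4·t^2 + 9·t + 12. The derivative of position gives velocity: v(t) = 9 - 8·t. We have velocity v(t) = 9 - 8·t. Substituting t = 2: v(2) = -7.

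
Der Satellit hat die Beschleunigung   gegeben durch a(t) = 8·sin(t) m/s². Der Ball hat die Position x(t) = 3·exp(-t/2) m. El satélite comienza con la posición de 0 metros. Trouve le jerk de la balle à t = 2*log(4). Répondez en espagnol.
Para resolver esto, necesitamos tomar 3 derivadas de nuestra ecuación de la posición x(t) = 3·exp(-t/2). Tomando d/dt de x(t), encontramos v(t) = -3·exp(-t/2)/2. Tomando d/dt de v(t), encontramos a(t) = 3·exp(-t/2)/4. La derivada de la aceleración da la sacudida: j(t) = -3·exp(-t/2)/8. Usando j(t) = -3·exp(-t/2)/8 y sustituyendo t = 2*log(4), encontramos j = -3/32.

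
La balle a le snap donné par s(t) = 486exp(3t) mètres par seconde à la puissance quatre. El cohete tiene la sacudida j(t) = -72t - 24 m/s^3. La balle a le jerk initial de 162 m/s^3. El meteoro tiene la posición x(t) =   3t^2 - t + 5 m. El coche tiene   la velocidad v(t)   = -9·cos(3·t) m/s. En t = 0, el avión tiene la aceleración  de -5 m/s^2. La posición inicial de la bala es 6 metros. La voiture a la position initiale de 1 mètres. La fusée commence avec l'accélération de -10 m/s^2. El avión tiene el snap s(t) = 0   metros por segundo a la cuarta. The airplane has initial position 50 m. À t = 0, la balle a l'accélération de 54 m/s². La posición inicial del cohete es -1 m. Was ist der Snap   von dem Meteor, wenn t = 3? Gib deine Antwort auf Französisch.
Nous devons dériver notre équation de la position x(t) = 3·t^2 - t + 5 4 fois. La dérivée de la position donne la vitesse: v(t) = 6·t - 1. La dérivée de la vitesse donne l'accélération: a(t) = 6. En prenant d/dt de a(t), nous trouvons j(t) = 0. La dérivée du jerk donne le snap: s(t) = 0. De l'équation du snap s(t) = 0, nous substituons t = 3 pour obtenir s = 0.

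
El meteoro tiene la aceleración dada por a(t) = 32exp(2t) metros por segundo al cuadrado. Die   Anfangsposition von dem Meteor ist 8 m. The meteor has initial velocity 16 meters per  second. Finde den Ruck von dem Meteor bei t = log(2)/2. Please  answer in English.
To solve this, we need to take 1 derivative of our acceleration equation a(t) = 32·exp(2·t). The derivative of acceleration gives jerk: j(t) = 64·exp(2·t). Using j(t) = 64·exp(2·t) and substituting t = log(2)/2, we find j = 128.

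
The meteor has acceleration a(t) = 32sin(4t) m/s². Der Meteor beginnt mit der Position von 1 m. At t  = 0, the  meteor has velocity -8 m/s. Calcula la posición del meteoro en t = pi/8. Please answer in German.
Wir müssen unsere Gleichung für die Beschleunigung a(t) = 32·sin(4·t) 2-mal integrieren. Die Stammfunktion von der Beschleunigung, mit v(0) = -8, ergibt die Geschwindigkeit: v(t) = -8·cos(4·t). Mit ∫v(t)dt und Anwendung von x(0) = 1, finden wir x(t) = 1 - 2·sin(4·t). Aus der Gleichung für die Position x(t) = 1 - 2·sin(4·t), setzen wir t = pi/8 ein und erhalten x = -1.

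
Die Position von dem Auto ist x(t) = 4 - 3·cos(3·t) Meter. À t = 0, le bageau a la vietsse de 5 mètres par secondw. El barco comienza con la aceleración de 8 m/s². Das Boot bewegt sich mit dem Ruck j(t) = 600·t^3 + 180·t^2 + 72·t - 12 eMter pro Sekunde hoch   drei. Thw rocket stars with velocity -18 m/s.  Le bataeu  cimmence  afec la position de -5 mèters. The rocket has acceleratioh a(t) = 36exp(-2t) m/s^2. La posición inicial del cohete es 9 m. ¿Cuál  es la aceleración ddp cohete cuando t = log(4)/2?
De la ecuación de la aceleración a(t) = 36·exp(-2·t), sustituimos t = log(4)/2 para obtener a = 9.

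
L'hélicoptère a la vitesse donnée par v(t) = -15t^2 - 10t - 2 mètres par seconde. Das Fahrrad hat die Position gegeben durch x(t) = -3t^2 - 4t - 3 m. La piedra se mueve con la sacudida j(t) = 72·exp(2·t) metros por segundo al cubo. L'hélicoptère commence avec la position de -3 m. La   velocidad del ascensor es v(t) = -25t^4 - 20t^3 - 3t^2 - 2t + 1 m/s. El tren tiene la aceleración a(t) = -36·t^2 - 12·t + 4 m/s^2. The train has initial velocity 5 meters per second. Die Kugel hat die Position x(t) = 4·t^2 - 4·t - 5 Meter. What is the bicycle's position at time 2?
We have position x(t) = -3·t^2 - 4·t - 3. Substituting t = 2: x(2) = -23.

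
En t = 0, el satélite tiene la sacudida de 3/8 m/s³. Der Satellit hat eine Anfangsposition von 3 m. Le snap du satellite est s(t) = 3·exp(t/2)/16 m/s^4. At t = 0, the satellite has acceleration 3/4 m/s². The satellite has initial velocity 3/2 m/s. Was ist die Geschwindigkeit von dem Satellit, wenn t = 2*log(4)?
Wir müssen unsere Gleichung für den Snap s(t) = 3·exp(t/2)/16 3-mal integrieren. Mit ∫s(t)dt und Anwendung von j(0) = 3/8, finden wir j(t) = 3·exp(t/2)/8. Die Stammfunktion von dem Ruck, mit a(0) = 3/4, ergibt die Beschleunigung: a(t) = 3·exp(t/2)/4. Mit ∫a(t)dt und Anwendung von v(0) = 3/2, finden wir v(t) = 3·exp(t/2)/2. Wir haben die Geschwindigkeit v(t) = 3·exp(t/2)/2. Durch Einsetzen von t = 2*log(4): v(2*log(4)) = 6.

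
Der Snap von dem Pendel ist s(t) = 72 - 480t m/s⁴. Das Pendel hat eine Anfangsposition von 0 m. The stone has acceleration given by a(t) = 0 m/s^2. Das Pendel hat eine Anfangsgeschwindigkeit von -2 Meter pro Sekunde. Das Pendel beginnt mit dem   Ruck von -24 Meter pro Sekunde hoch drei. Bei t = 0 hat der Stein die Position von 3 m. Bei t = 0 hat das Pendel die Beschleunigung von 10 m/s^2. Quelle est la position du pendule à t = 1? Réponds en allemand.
Wir müssen unsere Gleichung für den Snap s(t) = 72 - 480·t 4-mal integrieren. Mit ∫s(t)dt und Anwendung von j(0) = -24, finden wir j(t) = -240·t^2 + 72·t - 24. Die Stammfunktion von dem Ruck, mit a(0) = 10, ergibt die Beschleunigung: a(t) = -80·t^3 + 36·t^2 - 24·t + 10. Das Integral von der Beschleunigung, mit v(0) = -2, ergibt die Geschwindigkeit: v(t) = -20·t^4 + 12·t^3 - 12·t^2 + 10·t - 2. Das Integral von der Geschwindigkeit, mit x(0) = 0, ergibt die Position: x(t) = -4·t^5 + 3·t^4 - 4·t^3 + 5·t^2 - 2·t. Mit x(t) = -4·t^5 + 3·t^4 - 4·t^3 + 5·t^2 - 2·t und Einsetzen von t = 1, finden wir x = -2.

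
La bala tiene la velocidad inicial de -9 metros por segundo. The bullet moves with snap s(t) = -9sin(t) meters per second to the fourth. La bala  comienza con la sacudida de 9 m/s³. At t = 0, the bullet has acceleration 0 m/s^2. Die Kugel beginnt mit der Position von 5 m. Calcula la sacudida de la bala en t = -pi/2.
Para resolver esto, necesitamos tomar 1 integral de nuestra ecuación del snap s(t) = -9·sin(t). Tomando ∫s(t)dt y aplicando j(0) = 9, encontramos j(t) = 9·cos(t). Usando j(t) = 9·cos(t) y sustituyendo t = -pi/2, encontramos j = 0.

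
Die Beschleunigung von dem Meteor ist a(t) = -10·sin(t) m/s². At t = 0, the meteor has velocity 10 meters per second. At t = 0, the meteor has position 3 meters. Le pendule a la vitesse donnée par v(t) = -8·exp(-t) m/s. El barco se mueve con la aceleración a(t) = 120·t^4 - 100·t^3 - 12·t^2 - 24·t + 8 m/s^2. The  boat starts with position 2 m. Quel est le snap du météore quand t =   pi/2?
En partant de l'accélération a(t) = -10·sin(t), nous prenons 2 dérivées. En prenant d/dt de a(t), nous trouvons j(t) = -10·cos(t). En prenant d/dt de j(t), nous trouvons s(t) = 10·sin(t). Nous avons le snap s(t) = 10·sin(t). En substituant t = pi/2: s(pi/2) = 10.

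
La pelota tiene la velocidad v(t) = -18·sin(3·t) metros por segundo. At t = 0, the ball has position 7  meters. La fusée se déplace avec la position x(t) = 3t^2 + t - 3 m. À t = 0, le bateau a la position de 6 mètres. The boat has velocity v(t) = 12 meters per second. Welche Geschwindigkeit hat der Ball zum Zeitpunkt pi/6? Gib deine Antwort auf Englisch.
We have velocity v(t) = -18·sin(3·t). Substituting t = pi/6: v(pi/6) = -18.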